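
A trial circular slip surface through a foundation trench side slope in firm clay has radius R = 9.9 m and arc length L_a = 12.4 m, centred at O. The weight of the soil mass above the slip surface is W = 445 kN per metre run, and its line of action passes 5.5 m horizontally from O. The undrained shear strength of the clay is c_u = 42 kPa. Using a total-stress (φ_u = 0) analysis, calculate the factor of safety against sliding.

Taking moments about the centre O, the resisting moment is provided by the undrained shear strength acting along the arc:
M_R = c_u·L_a·R = 42·12.40·9.9 = 5155.9 kN·m/m
M_D = W·d = 445·5.5 = 2447.5 kN·m/m
FS = M_R / M_D = 5155.9 / 2447.5 = 2.107

FS = 2.11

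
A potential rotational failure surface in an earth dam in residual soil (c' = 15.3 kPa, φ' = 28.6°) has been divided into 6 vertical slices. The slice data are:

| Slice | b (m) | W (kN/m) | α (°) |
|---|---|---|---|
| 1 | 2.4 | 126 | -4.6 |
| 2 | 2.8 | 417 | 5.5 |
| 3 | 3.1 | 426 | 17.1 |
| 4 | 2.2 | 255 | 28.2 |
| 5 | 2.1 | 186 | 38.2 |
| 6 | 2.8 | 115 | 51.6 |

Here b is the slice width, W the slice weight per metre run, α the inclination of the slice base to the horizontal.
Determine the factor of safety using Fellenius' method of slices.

Ordinary method of slices: FS = Σ[c'·Δl_i + (W_i cosα_i)·tanφ'] / Σ W_i sinα_i, with Δl_i = b_i / cosα_i.
Slice 1: Δl = 2.4/cos(-4.6°) = 2.408 m; N'_1 = 126·cos(-4.6°) = 125.6; c'Δl = 36.84; W sinα = -10.1
Slice 2: Δl = 2.8/cos5.5° = 2.813 m; N'_2 = 417·cos5.5° = 415.1; c'Δl = 43.04; W sinα = 40.0
Slice 3: Δl = 3.1/cos17.1° = 3.243 m; N'_3 = 426·cos17.1° = 407.2; c'Δl = 49.62; W sinα = 125.3
Slice 4: Δl = 2.2/cos28.2° = 2.496 m; N'_4 = 255·cos28.2° = 224.7; c'Δl = 38.19; W sinα = 120.5
Slice 5: Δl = 2.1/cos38.2° = 2.672 m; N'_5 = 186·cos38.2° = 146.2; c'Δl = 40.89; W sinα = 115.0
Slice 6: Δl = 2.8/cos51.6° = 4.508 m; N'_6 = 115·cos51.6° = 71.4; c'Δl = 68.97; W sinα = 90.1
Σc'Δl = 277.5 kN/m; ΣN' = 1390.2 kN/m; ΣW sinα = 480.8 kN/m
Resisting = 277.5 + 1390.2·tan28.6° = 277.5 + 757.9 = 1035.5 kN/m
FS = 1035.5 / 480.8 = 2.154

FS = 2.15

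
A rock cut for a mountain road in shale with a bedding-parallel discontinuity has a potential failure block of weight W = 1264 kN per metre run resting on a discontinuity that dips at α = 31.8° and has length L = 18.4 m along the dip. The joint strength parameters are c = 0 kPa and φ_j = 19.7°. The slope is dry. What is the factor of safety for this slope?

FS = 0.58

Resolving the block weight along and normal to the plane and applying the Mohr–Coulomb strength on the joint:
N' = W cosα = 1264·cos31.8° = 1074.3 kN/m
Driving force T = W sinα = 1264·sin31.8° = 666.1 kN/m
Resisting force R = c·L + N'·tanφ_j = 0·18.4 + 1074.3·tan19.7° = 0.0 + 384.6 = 384.6 kN/m
FS = R / T = 384.6 / 666.1 = 0.577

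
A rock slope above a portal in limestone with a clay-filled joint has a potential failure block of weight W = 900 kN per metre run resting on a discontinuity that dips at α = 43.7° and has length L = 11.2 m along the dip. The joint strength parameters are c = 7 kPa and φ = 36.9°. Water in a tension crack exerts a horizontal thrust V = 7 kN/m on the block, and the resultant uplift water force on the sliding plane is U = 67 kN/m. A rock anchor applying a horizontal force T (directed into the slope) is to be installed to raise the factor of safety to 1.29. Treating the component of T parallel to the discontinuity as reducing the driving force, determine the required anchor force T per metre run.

T = 204 kN/m

Resolving forces along and normal to the sliding plane, with the horizontal anchor force T adding T·sinα to the effective normal force and T·cosα acting up the plane against the driving force:
FS = [cL + (W cosα − U − V sinα + T sinα) tanφ] / [W sinα + V cosα − T cosα]
Without the anchor: N' = 578.8 kN/m, driving T_d = 626.9 kN/m, resisting R = 7·11.2 + 578.8·tan36.9° = 513.0 kN/m, FS = 0.82.
Setting FS = 1.29 and solving for T:
1.29·(626.9 − T cos43.7°) = 513.0 + T sin43.7°·tan36.9°
T·(sin43.7°·tan36.9° + 1.29·cos43.7°) = 1.29·626.9 − 513.0
T·(0.6909·0.7508 + 1.29·0.7230) = 808.6 − 513.0 = 295.6
T·1.4514 = 295.6
T = 203.7 kN/m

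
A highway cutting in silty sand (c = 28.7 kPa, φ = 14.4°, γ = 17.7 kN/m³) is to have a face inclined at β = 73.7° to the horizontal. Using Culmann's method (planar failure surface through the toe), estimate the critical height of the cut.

H_c = 12.32 m

Culmann's analysis gives the critical failure plane at α_cr = (β + φ)/2 = (73.7 + 14.4)/2 = 44.1°, and the critical height
H_c = (4c/γ) · sinβ cosφ / [1 − cos(β − φ)]
    = (4·28.7/17.7) · sin73.7°·cos14.4° / [1 − cos(59.3°)]
    = 6.486 · 0.9598·0.9686 / [1 − 0.5105]
    = 6.486 · 0.9297 / 0.4895
    = 12.32 m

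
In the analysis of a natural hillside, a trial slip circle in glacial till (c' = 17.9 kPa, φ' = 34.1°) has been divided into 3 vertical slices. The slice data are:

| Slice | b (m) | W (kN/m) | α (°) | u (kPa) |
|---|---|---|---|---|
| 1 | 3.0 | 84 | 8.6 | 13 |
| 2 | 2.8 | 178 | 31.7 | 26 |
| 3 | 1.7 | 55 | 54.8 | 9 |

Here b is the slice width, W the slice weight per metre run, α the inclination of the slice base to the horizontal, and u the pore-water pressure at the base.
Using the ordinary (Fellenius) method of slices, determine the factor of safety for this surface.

FS = 1.61

Ordinary method of slices: FS = Σ[c'·Δl_i + (W_i cosα_i − u_i·Δl_i)·tanφ'] / Σ W_i sinα_i, with Δl_i = b_i / cosα_i.
Slice 1: Δl = 3.0/cos8.6° = 3.034 m; N'_1 = 84·cos8.6° − 13·3.034 = 43.6; c'Δl = 54.31; W sinα = 12.6
Slice 2: Δl = 2.8/cos31.7° = 3.291 m; N'_2 = 178·cos31.7° − 26·3.291 = 65.9; c'Δl = 58.91; W sinα = 93.5
Slice 3: Δl = 1.7/cos54.8° = 2.949 m; N'_3 = 55·cos54.8° − 9·2.949 = 5.2; c'Δl = 52.79; W sinα = 44.9
Σc'Δl = 166.0 kN/m; ΣN' = 114.7 kN/m; ΣW sinα = 151.0 kN/m
Resisting = 166.0 + 114.7·tan34.1° = 166.0 + 77.6 = 243.6 kN/m
FS = 243.6 / 151.0 = 1.613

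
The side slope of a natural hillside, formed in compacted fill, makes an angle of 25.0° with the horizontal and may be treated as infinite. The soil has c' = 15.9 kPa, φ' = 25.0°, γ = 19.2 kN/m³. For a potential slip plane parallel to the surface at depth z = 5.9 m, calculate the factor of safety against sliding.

FS = 1.37

For an infinite slope with a slip plane parallel to the surface (no pore pressure): FS = [c' + γz cos²β tanφ'] / [γz sinβ cosβ].
γz = 19.2·5.9 = 113.28 kN/m²
Numerator = 15.9 + 113.28·cos²25.0°·tan25.0° = 15.9 + 113.28·0.8214·0.4663 = 59.289 kPa
Denominator = 113.28·sin25.0°·cos25.0° = 113.28·0.4226·0.9063 = 43.389 kPa
FS = 59.289 / 43.389 = 1.366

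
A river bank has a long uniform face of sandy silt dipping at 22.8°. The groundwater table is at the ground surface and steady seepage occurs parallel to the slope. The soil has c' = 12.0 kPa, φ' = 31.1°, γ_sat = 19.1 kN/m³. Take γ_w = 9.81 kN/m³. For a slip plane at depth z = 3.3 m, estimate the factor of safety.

With seepage parallel to the slope and the water table at the surface, the effective normal stress on the slip plane uses the buoyant unit weight γ' = γ_sat − γ_w while the driving shear stress uses γ_sat:
FS = [c' + γ' z cos²β tanφ'] / [γ_sat z sinβ cosβ]
γ' = 19.1 − 9.81 = 9.29 kN/m³
Numerator = 12.0 + 9.29·3.3·cos²22.8°·tan31.1° = 12.0 + 9.29·3.3·0.8498·0.6032 = 27.716 kPa
Denominator = 19.1·3.3·sin22.8°·cos22.8° = 19.1·3.3·0.3875·0.9219 = 22.517 kPa
FS = 27.716 / 22.517 = 1.231

FS = 1.23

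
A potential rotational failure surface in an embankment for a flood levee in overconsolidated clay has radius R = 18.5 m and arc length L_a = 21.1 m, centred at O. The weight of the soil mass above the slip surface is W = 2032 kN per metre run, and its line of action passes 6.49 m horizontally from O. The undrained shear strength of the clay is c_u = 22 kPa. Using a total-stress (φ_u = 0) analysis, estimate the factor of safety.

Taking moments about the centre O, the resisting moment is provided by the undrained shear strength acting along the arc:
M_R = c_u·L_a·R = 22·21.10·18.5 = 8587.7 kN·m/m
M_D = W·d = 2032·6.49 = 13187.7 kN·m/m
FS = M_R / M_D = 8587.7 / 13187.7 = 0.651

FS = 0.65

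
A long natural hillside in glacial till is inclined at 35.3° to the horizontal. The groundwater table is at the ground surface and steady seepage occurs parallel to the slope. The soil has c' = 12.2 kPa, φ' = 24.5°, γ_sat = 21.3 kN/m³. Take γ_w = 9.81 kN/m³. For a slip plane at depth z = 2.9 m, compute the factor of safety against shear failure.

With seepage parallel to the slope and the water table at the surface, the effective normal stress on the slip plane uses the buoyant unit weight γ' = γ_sat − γ_w while the driving shear stress uses γ_sat:
FS = [c' + γ' z cos²β tanφ'] / [γ_sat z sinβ cosβ]
γ' = 21.3 − 9.81 = 11.49 kN/m³
Numerator = 12.2 + 11.49·2.9·cos²35.3°·tan24.5° = 12.2 + 11.49·2.9·0.6661·0.4557 = 22.315 kPa
Denominator = 21.3·2.9·sin35.3°·cos35.3° = 21.3·2.9·0.5779·0.8161 = 29.131 kPa
FS = 22.315 / 29.131 = 0.766

FS = 0.77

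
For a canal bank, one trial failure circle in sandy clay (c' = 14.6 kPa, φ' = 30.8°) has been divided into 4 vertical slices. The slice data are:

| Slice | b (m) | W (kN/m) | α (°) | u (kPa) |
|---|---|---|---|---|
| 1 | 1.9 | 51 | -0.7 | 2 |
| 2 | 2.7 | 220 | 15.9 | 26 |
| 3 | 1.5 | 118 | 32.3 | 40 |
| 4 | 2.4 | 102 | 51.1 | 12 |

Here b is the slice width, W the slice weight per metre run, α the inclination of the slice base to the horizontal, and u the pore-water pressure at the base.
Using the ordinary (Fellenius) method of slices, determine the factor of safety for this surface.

Ordinary method of slices: FS = Σ[c'·Δl_i + (W_i cosα_i − u_i·Δl_i)·tanφ'] / Σ W_i sinα_i, with Δl_i = b_i / cosα_i.
Slice 1: Δl = 1.9/cos(-0.7°) = 1.900 m; N'_1 = 51·cos(-0.7°) − 2·1.900 = 47.2; c'Δl = 27.74; W sinα = -0.6
Slice 2: Δl = 2.7/cos15.9° = 2.807 m; N'_2 = 220·cos15.9° − 26·2.807 = 138.6; c'Δl = 40.99; W sinα = 60.3
Slice 3: Δl = 1.5/cos32.3° = 1.775 m; N'_3 = 118·cos32.3° − 40·1.775 = 28.8; c'Δl = 25.91; W sinα = 63.1
Slice 4: Δl = 2.4/cos51.1° = 3.822 m; N'_4 = 102·cos51.1° − 12·3.822 = 18.2; c'Δl = 55.80; W sinα = 79.4
Σc'Δl = 150.4 kN/m; ΣN' = 232.7 kN/m; ΣW sinα = 202.1 kN/m
Resisting = 150.4 + 232.7·tan30.8° = 150.4 + 138.7 = 289.2 kN/m
FS = 289.2 / 202.1 = 1.431

FS = 1.43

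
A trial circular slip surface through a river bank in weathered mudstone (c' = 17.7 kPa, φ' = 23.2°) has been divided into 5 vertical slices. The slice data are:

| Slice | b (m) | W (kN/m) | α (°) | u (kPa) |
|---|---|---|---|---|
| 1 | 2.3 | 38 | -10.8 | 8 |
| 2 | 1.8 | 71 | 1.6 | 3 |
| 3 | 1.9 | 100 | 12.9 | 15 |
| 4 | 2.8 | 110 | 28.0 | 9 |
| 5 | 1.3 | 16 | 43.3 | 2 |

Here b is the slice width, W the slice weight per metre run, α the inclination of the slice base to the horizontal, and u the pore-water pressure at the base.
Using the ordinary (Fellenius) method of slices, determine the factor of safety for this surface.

FS = 3.68

Ordinary method of slices: FS = Σ[c'·Δl_i + (W_i cosα_i − u_i·Δl_i)·tanφ'] / Σ W_i sinα_i, with Δl_i = b_i / cosα_i.
Slice 1: Δl = 2.3/cos(-10.8°) = 2.341 m; N'_1 = 38·cos(-10.8°) − 8·2.341 = 18.6; c'Δl = 41.44; W sinα = -7.1
Slice 2: Δl = 1.8/cos1.6° = 1.801 m; N'_2 = 71·cos1.6° − 3·1.801 = 65.6; c'Δl = 31.87; W sinα = 2.0
Slice 3: Δl = 1.9/cos12.9° = 1.949 m; N'_3 = 100·cos12.9° − 15·1.949 = 68.2; c'Δl = 34.50; W sinα = 22.3
Slice 4: Δl = 2.8/cos28.0° = 3.171 m; N'_4 = 110·cos28.0° − 9·3.171 = 68.6; c'Δl = 56.13; W sinα = 51.6
Slice 5: Δl = 1.3/cos43.3° = 1.786 m; N'_5 = 16·cos43.3° − 2·1.786 = 8.1; c'Δl = 31.62; W sinα = 11.0
Σc'Δl = 195.6 kN/m; ΣN' = 229.1 kN/m; ΣW sinα = 79.8 kN/m
Resisting = 195.6 + 229.1·tan23.2° = 195.6 + 98.2 = 293.7 kN/m
FS = 293.7 / 79.8 = 3.681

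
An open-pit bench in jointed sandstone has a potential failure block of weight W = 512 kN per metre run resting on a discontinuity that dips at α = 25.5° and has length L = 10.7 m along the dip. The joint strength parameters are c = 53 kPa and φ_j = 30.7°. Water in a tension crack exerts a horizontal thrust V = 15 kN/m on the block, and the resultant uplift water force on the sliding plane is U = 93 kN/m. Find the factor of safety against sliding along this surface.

Resolving the block weight along and normal to the plane and applying the Mohr–Coulomb strength on the joint:
N' = W cosα − U − V sinα = 512·cos25.5° − 93 − 15·sin25.5° = 362.7 kN/m
Driving force T = W sinα + V cosα = 512·sin25.5° + 15·cos25.5° = 234.0 kN/m
Resisting force R = c·L + N'·tanφ_j = 53·10.7 + 362.7·tan30.7° = 567.1 + 215.3 = 782.4 kN/m
FS = R / T = 782.4 / 234.0 = 3.344

FS = 3.34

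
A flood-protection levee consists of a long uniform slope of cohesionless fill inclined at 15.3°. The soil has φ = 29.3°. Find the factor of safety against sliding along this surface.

For a dry cohesionless infinite slope the factor of safety is FS = tanφ / tanβ.
FS = tan29.3° / tan15.3° = 0.5612 / 0.2736 = 2.051

FS = 2.05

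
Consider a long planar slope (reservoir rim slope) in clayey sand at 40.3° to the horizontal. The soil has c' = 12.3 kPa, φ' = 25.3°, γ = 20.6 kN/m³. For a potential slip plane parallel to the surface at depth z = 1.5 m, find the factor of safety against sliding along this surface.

For an infinite slope with a slip plane parallel to the surface (no pore pressure): FS = [c' + γz cos²β tanφ'] / [γz sinβ cosβ].
γz = 20.6·1.5 = 30.90 kN/m²
Numerator = 12.3 + 30.90·cos²40.3°·tan25.3° = 12.3 + 30.90·0.5817·0.4727 = 20.796 kPa
Denominator = 30.90·sin40.3°·cos40.3° = 30.90·0.6468·0.7627 = 15.243 kPa
FS = 20.796 / 15.243 = 1.364

FS = 1.36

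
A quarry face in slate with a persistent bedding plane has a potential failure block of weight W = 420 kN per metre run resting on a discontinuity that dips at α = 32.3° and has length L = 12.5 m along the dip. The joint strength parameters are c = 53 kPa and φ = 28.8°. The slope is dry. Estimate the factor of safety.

Resolving the block weight along and normal to the plane and applying the Mohr–Coulomb strength on the joint:
N' = W cosα = 420·cos32.3° = 355.0 kN/m
Driving force T = W sinα = 420·sin32.3° = 224.4 kN/m
Resisting force R = c·L + N'·tanφ = 53·12.5 + 355.0·tan28.8° = 662.5 + 195.2 = 857.7 kN/m
FS = R / T = 857.7 / 224.4 = 3.822

FS = 3.82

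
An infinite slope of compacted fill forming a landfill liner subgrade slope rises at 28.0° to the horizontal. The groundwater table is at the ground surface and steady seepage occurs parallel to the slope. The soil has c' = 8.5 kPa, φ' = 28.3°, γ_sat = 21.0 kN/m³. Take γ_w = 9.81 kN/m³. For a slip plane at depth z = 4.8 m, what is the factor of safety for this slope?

With seepage parallel to the slope and the water table at the surface, the effective normal stress on the slip plane uses the buoyant unit weight γ' = γ_sat − γ_w while the driving shear stress uses γ_sat:
FS = [c' + γ' z cos²β tanφ'] / [γ_sat z sinβ cosβ]
γ' = 21.0 − 9.81 = 11.19 kN/m³
Numerator = 8.5 + 11.19·4.8·cos²28.0°·tan28.3° = 8.5 + 11.19·4.8·0.7796·0.5384 = 31.047 kPa
Denominator = 21.0·4.8·sin28.0°·cos28.0° = 21.0·4.8·0.4695·0.8829 = 41.783 kPa
FS = 31.047 / 41.783 = 0.743

FS = 0.74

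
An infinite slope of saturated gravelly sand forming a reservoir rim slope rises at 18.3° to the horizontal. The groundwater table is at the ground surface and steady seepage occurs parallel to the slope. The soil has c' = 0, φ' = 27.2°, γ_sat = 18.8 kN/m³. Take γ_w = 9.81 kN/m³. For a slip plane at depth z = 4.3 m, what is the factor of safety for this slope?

With seepage parallel to the slope and the water table at the surface, the effective normal stress on the slip plane uses the buoyant unit weight γ' = γ_sat − γ_w while the driving shear stress uses γ_sat:
FS = [c' + γ' z cos²β tanφ'] / [γ_sat z sinβ cosβ]
(For c' = 0 this reduces to FS = (γ'/γ_sat)·tanφ'/tanβ.)
γ' = 18.8 − 9.81 = 8.99 kN/m³
Numerator = 0.0 + 8.99·4.3·cos²18.3°·tan27.2° = 0.0 + 8.99·4.3·0.9014·0.5139 = 17.908 kPa
Denominator = 18.8·4.3·sin18.3°·cos18.3° = 18.8·4.3·0.3140·0.9494 = 24.099 kPa
FS = 17.908 / 24.099 = 0.743

FS = 0.74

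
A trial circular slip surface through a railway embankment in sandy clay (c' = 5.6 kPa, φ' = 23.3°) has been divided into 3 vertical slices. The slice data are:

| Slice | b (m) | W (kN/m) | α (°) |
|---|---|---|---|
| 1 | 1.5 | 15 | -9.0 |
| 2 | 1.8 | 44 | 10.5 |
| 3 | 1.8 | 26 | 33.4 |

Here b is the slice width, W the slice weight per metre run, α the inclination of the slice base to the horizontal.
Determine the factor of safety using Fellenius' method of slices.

Ordinary method of slices: FS = Σ[c'·Δl_i + (W_i cosα_i)·tanφ'] / Σ W_i sinα_i, with Δl_i = b_i / cosα_i.
Slice 1: Δl = 1.5/cos(-9.0°) = 1.519 m; N'_1 = 15·cos(-9.0°) = 14.8; c'Δl = 8.50; W sinα = -2.3
Slice 2: Δl = 1.8/cos10.5° = 1.831 m; N'_2 = 44·cos10.5° = 43.3; c'Δl = 10.25; W sinα = 8.0
Slice 3: Δl = 1.8/cos33.4° = 2.156 m; N'_3 = 26·cos33.4° = 21.7; c'Δl = 12.07; W sinα = 14.3
Σc'Δl = 30.8 kN/m; ΣN' = 79.8 kN/m; ΣW sinα = 20.0 kN/m
Resisting = 30.8 + 79.8·tan23.3° = 30.8 + 34.4 = 65.2 kN/m
FS = 65.2 / 20.0 = 3.262

FS = 3.26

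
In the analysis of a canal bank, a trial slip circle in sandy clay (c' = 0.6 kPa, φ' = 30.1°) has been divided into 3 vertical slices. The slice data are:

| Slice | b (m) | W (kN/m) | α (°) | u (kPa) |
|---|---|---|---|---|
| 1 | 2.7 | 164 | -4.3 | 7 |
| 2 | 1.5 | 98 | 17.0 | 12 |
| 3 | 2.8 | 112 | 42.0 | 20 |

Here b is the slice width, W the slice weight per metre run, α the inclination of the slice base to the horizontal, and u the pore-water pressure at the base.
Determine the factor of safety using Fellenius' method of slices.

Ordinary method of slices: FS = Σ[c'·Δl_i + (W_i cosα_i − u_i·Δl_i)·tanφ'] / Σ W_i sinα_i, with Δl_i = b_i / cosα_i.
Slice 1: Δl = 2.7/cos(-4.3°) = 2.708 m; N'_1 = 164·cos(-4.3°) − 7·2.708 = 144.6; c'Δl = 1.62; W sinα = -12.3
Slice 2: Δl = 1.5/cos17.0° = 1.569 m; N'_2 = 98·cos17.0° − 12·1.569 = 74.9; c'Δl = 0.94; W sinα = 28.7
Slice 3: Δl = 2.8/cos42.0° = 3.768 m; N'_3 = 112·cos42.0° − 20·3.768 = 7.9; c'Δl = 2.26; W sinα = 74.9
Σc'Δl = 4.8 kN/m; ΣN' = 227.4 kN/m; ΣW sinα = 91.3 kN/m
Resisting = 4.8 + 227.4·tan30.1° = 4.8 + 131.8 = 136.6 kN/m
FS = 136.6 / 91.3 = 1.496

FS = 1.50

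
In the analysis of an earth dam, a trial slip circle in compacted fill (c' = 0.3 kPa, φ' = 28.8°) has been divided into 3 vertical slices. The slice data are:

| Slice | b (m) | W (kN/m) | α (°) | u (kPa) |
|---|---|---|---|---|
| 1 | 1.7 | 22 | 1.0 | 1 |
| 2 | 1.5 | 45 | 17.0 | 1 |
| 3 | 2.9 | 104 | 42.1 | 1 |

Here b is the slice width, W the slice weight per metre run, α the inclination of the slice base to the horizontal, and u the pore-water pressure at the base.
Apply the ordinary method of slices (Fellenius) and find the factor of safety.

Ordinary method of slices: FS = Σ[c'·Δl_i + (W_i cosα_i − u_i·Δl_i)·tanφ'] / Σ W_i sinα_i, with Δl_i = b_i / cosα_i.
Slice 1: Δl = 1.7/cos1.0° = 1.700 m; N'_1 = 22·cos1.0° − 1·1.700 = 20.3; c'Δl = 0.51; W sinα = 0.4
Slice 2: Δl = 1.5/cos17.0° = 1.569 m; N'_2 = 45·cos17.0° − 1·1.569 = 41.5; c'Δl = 0.47; W sinα = 13.2
Slice 3: Δl = 2.9/cos42.1° = 3.908 m; N'_3 = 104·cos42.1° − 1·3.908 = 73.3; c'Δl = 1.17; W sinα = 69.7
Σc'Δl = 2.2 kN/m; ΣN' = 135.0 kN/m; ΣW sinα = 83.3 kN/m
Resisting = 2.2 + 135.0·tan28.8° = 2.2 + 74.2 = 76.4 kN/m
FS = 76.4 / 83.3 = 0.917

FS = 0.92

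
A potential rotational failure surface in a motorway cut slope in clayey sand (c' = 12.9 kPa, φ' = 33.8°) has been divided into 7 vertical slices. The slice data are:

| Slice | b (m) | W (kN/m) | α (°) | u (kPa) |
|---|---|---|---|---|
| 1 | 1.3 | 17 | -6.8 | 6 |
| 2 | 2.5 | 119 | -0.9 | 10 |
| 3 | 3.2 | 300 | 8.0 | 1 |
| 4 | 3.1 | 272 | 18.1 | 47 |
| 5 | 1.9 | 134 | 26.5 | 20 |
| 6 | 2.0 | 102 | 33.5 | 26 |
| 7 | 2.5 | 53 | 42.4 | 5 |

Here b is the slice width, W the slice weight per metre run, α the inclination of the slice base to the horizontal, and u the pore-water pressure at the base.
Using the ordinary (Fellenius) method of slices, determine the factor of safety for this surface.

FS = 2.38

Ordinary method of slices: FS = Σ[c'·Δl_i + (W_i cosα_i − u_i·Δl_i)·tanφ'] / Σ W_i sinα_i, with Δl_i = b_i / cosα_i.
Slice 1: Δl = 1.3/cos(-6.8°) = 1.309 m; N'_1 = 17·cos(-6.8°) − 6·1.309 = 9.0; c'Δl = 16.89; W sinα = -2.0
Slice 2: Δl = 2.5/cos(-0.9°) = 2.500 m; N'_2 = 119·cos(-0.9°) − 10·2.500 = 94.0; c'Δl = 32.25; W sinα = -1.9
Slice 3: Δl = 3.2/cos8.0° = 3.231 m; N'_3 = 300·cos8.0° − 1·3.231 = 293.8; c'Δl = 41.69; W sinα = 41.8
Slice 4: Δl = 3.1/cos18.1° = 3.261 m; N'_4 = 272·cos18.1° − 47·3.261 = 105.3; c'Δl = 42.07; W sinα = 84.5
Slice 5: Δl = 1.9/cos26.5° = 2.123 m; N'_5 = 134·cos26.5° − 20·2.123 = 77.5; c'Δl = 27.39; W sinα = 59.8
Slice 6: Δl = 2.0/cos33.5° = 2.398 m; N'_6 = 102·cos33.5° − 26·2.398 = 22.7; c'Δl = 30.94; W sinα = 56.3
Slice 7: Δl = 2.5/cos42.4° = 3.385 m; N'_7 = 53·cos42.4° − 5·3.385 = 22.2; c'Δl = 43.67; W sinα = 35.7
Σc'Δl = 234.9 kN/m; ΣN' = 624.5 kN/m; ΣW sinα = 274.2 kN/m
Resisting = 234.9 + 624.5·tan33.8° = 234.9 + 418.1 = 653.0 kN/m
FS = 653.0 / 274.2 = 2.381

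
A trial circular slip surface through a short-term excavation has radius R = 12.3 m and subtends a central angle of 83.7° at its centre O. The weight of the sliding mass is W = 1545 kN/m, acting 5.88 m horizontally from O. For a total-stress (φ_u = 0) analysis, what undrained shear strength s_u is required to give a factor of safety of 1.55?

FS = s_u·L_a·R / (W·d), so s_u = FS·W·d / (L_a·R).
Arc length L_a = R·θ = 12.3·(83.7°·π/180) = 12.3·1.4608 = 17.97 m
s_u = 1.55·1545·5.88 / (17.97·12.3) = 14081.1 / 221.01 = 63.71 kPa

s_u = 63.7 kPa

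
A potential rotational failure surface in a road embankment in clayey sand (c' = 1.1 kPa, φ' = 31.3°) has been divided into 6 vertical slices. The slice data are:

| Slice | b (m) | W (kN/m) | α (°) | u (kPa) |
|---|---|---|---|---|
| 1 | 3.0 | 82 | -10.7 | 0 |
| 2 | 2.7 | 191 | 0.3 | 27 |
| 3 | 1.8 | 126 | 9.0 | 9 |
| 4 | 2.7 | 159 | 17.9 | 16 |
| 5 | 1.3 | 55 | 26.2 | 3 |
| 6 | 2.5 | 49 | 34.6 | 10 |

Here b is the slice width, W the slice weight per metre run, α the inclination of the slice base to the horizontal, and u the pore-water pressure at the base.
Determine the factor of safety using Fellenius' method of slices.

Ordinary method of slices: FS = Σ[c'·Δl_i + (W_i cosα_i − u_i·Δl_i)·tanφ'] / Σ W_i sinα_i, with Δl_i = b_i / cosα_i.
Slice 1: Δl = 3.0/cos(-10.7°) = 3.053 m; N'_1 = 82·cos(-10.7°) − 0·3.053 = 80.6; c'Δl = 3.36; W sinα = -15.2
Slice 2: Δl = 2.7/cos0.3° = 2.700 m; N'_2 = 191·cos0.3° − 27·2.700 = 118.1; c'Δl = 2.97; W sinα = 1.0
Slice 3: Δl = 1.8/cos9.0° = 1.822 m; N'_3 = 126·cos9.0° − 9·1.822 = 108.0; c'Δl = 2.00; W sinα = 19.7
Slice 4: Δl = 2.7/cos17.9° = 2.837 m; N'_4 = 159·cos17.9° − 16·2.837 = 105.9; c'Δl = 3.12; W sinα = 48.9
Slice 5: Δl = 1.3/cos26.2° = 1.449 m; N'_5 = 55·cos26.2° − 3·1.449 = 45.0; c'Δl = 1.59; W sinα = 24.3
Slice 6: Δl = 2.5/cos34.6° = 3.037 m; N'_6 = 49·cos34.6° − 10·3.037 = 10.0; c'Δl = 3.34; W sinα = 27.8
Σc'Δl = 16.4 kN/m; ΣN' = 467.6 kN/m; ΣW sinα = 106.5 kN/m
Resisting = 16.4 + 467.6·tan31.3° = 16.4 + 284.3 = 300.7 kN/m
FS = 300.7 / 106.5 = 2.824

FS = 2.82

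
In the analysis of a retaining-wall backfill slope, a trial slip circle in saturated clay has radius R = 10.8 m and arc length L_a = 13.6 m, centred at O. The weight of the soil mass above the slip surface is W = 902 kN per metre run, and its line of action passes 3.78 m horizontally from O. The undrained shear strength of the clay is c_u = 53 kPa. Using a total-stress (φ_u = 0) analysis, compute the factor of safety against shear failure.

FS = 2.28

Taking moments about the centre O, the resisting moment is provided by the undrained shear strength acting along the arc:
M_R = c_u·L_a·R = 53·13.60·10.8 = 7784.6 kN·m/m
M_D = W·d = 902·3.78 = 3409.6 kN·m/m
FS = M_R / M_D = 7784.6 / 3409.6 = 2.283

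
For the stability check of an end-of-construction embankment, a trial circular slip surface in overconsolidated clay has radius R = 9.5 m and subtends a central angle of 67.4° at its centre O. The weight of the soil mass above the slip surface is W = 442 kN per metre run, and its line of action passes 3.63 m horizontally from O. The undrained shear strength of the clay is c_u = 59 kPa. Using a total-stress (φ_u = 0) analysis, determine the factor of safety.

FS = 3.90

Taking moments about the centre O, the resisting moment is provided by the undrained shear strength acting along the arc:
Arc length L_a = R·θ = 9.5·(67.4°·π/180) = 9.5·1.1764 = 11.18 m
M_R = c_u·L_a·R = 59·11.18·9.5 = 6263.8 kN·m/m
M_D = W·d = 442·3.63 = 1604.5 kN·m/m
FS = M_R / M_D = 6263.8 / 1604.5 = 3.904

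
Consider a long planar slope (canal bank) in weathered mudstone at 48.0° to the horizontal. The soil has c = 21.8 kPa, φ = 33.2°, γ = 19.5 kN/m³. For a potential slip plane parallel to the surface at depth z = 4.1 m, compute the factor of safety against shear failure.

FS = 1.14

For an infinite slope with a slip plane parallel to the surface (no pore pressure): FS = [c + γz cos²β tanφ] / [γz sinβ cosβ].
γz = 19.5·4.1 = 79.95 kN/m²
Numerator = 21.8 + 79.95·cos²48.0°·tan33.2° = 21.8 + 79.95·0.4477·0.6544 = 45.225 kPa
Denominator = 79.95·sin48.0°·cos48.0° = 79.95·0.7431·0.6691 = 39.756 kPa
FS = 45.225 / 39.756 = 1.138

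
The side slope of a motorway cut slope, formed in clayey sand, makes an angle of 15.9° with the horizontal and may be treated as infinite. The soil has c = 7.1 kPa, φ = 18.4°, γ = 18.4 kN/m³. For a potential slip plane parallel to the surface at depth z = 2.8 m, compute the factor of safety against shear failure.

For an infinite slope with a slip plane parallel to the surface (no pore pressure): FS = [c + γz cos²β tanφ] / [γz sinβ cosβ].
γz = 18.4·2.8 = 51.52 kN/m²
Numerator = 7.1 + 51.52·cos²15.9°·tan18.4° = 7.1 + 51.52·0.9249·0.3327 = 22.952 kPa
Denominator = 51.52·sin15.9°·cos15.9° = 51.52·0.2740·0.9617 = 13.574 kPa
FS = 22.952 / 13.574 = 1.691

FS = 1.69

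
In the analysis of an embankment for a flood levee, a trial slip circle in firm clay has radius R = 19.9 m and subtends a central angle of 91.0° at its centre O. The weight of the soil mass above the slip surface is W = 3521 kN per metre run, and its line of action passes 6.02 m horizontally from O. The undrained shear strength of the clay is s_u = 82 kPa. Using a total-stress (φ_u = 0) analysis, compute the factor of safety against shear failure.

Taking moments about the centre O, the resisting moment is provided by the undrained shear strength acting along the arc:
Arc length L_a = R·θ = 19.9·(91.0°·π/180) = 19.9·1.5882 = 31.61 m
M_R = s_u·L_a·R = 82·31.61·19.9 = 51574.9 kN·m/m
M_D = W·d = 3521·6.02 = 21196.4 kN·m/m
FS = M_R / M_D = 51574.9 / 21196.4 = 2.433

FS = 2.43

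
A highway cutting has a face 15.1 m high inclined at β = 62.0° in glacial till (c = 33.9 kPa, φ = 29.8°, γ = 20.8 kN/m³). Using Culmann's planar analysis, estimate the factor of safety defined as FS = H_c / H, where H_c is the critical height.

H_c = (4c/γ) · sinβ cosφ / [1 − cos(β − φ)]
    = (4·33.9/20.8) · sin62.0°·cos29.8° / [1 − cos32.2°]
    = 6.519 · 0.7662 / 0.1538 = 32.48 m
FS = H_c / H = 32.48 / 15.1 = 2.151

FS = 2.15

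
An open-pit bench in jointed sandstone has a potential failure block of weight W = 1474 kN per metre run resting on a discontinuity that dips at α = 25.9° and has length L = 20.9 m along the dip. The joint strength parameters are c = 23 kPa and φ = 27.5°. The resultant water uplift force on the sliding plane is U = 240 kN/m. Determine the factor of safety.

Resolving the block weight along and normal to the plane and applying the Mohr–Coulomb strength on the joint:
N' = W cosα − U = 1474·cos25.9° − 240 = 1085.9 kN/m
Driving force T = W sinα = 1474·sin25.9° = 643.8 kN/m
Resisting force R = c·L + N'·tanφ = 23·20.9 + 1085.9·tan27.5° = 480.7 + 565.3 = 1046.0 kN/m
FS = R / T = 1046.0 / 643.8 = 1.625

FS = 1.62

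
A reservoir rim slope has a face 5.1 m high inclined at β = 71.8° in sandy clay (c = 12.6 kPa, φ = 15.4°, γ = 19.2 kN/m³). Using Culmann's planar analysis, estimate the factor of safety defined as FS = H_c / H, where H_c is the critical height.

FS = 1.06

H_c = (4c/γ) · sinβ cosφ / [1 − cos(β − φ)]
    = (4·12.6/19.2) · sin71.8°·cos15.4° / [1 − cos56.4°]
    = 2.625 · 0.9159 / 0.4466 = 5.38 m
FS = H_c / H = 5.38 / 5.1 = 1.056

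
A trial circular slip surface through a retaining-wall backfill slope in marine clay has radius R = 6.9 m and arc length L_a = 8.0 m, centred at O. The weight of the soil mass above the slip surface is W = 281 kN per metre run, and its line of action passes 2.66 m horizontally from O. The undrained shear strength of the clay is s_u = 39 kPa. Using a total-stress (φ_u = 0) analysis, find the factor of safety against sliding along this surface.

Taking moments about the centre O, the resisting moment is provided by the undrained shear strength acting along the arc:
M_R = s_u·L_a·R = 39·8.00·6.9 = 2152.8 kN·m/m
M_D = W·d = 281·2.66 = 747.5 kN·m/m
FS = M_R / M_D = 2152.8 / 747.5 = 2.880

FS = 2.88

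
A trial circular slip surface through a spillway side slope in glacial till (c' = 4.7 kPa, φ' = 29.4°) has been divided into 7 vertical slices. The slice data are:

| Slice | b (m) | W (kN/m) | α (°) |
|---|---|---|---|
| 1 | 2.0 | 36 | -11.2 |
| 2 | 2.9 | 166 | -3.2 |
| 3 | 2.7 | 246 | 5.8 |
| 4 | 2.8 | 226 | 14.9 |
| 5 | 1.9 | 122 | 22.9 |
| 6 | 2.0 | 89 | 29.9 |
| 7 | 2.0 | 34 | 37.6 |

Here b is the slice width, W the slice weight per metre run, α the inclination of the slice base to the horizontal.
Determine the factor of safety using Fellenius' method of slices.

Ordinary method of slices: FS = Σ[c'·Δl_i + (W_i cosα_i)·tanφ'] / Σ W_i sinα_i, with Δl_i = b_i / cosα_i.
Slice 1: Δl = 2.0/cos(-11.2°) = 2.039 m; N'_1 = 36·cos(-11.2°) = 35.3; c'Δl = 9.58; W sinα = -7.0
Slice 2: Δl = 2.9/cos(-3.2°) = 2.905 m; N'_2 = 166·cos(-3.2°) = 165.7; c'Δl = 13.65; W sinα = -9.3
Slice 3: Δl = 2.7/cos5.8° = 2.714 m; N'_3 = 246·cos5.8° = 244.7; c'Δl = 12.76; W sinα = 24.9
Slice 4: Δl = 2.8/cos14.9° = 2.897 m; N'_4 = 226·cos14.9° = 218.4; c'Δl = 13.62; W sinα = 58.1
Slice 5: Δl = 1.9/cos22.9° = 2.063 m; N'_5 = 122·cos22.9° = 112.4; c'Δl = 9.69; W sinα = 47.5
Slice 6: Δl = 2.0/cos29.9° = 2.307 m; N'_6 = 89·cos29.9° = 77.2; c'Δl = 10.84; W sinα = 44.4
Slice 7: Δl = 2.0/cos37.6° = 2.524 m; N'_7 = 34·cos37.6° = 26.9; c'Δl = 11.86; W sinα = 20.7
Σc'Δl = 82.0 kN/m; ΣN' = 880.7 kN/m; ΣW sinα = 179.3 kN/m
Resisting = 82.0 + 880.7·tan29.4° = 82.0 + 496.2 = 578.2 kN/m
FS = 578.2 / 179.3 = 3.225

FS = 3.23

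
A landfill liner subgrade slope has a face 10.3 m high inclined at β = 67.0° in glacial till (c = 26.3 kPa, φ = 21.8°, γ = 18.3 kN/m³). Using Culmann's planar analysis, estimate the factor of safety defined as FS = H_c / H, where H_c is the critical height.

FS = 1.61

H_c = (4c/γ) · sinβ cosφ / [1 − cos(β − φ)]
    = (4·26.3/18.3) · sin67.0°·cos21.8° / [1 − cos45.2°]
    = 5.749 · 0.8547 / 0.2954 = 16.63 m
FS = H_c / H = 16.63 / 10.3 = 1.615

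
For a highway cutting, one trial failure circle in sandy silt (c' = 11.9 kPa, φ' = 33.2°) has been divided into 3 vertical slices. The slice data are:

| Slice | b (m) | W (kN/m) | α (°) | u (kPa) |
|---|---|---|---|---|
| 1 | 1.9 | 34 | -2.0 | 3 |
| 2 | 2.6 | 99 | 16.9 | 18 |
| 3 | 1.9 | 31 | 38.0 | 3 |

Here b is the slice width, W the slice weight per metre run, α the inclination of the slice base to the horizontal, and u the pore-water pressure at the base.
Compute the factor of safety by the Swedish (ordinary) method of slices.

Ordinary method of slices: FS = Σ[c'·Δl_i + (W_i cosα_i − u_i·Δl_i)·tanφ'] / Σ W_i sinα_i, with Δl_i = b_i / cosα_i.
Slice 1: Δl = 1.9/cos(-2.0°) = 1.901 m; N'_1 = 34·cos(-2.0°) − 3·1.901 = 28.3; c'Δl = 22.62; W sinα = -1.2
Slice 2: Δl = 2.6/cos16.9° = 2.717 m; N'_2 = 99·cos16.9° − 18·2.717 = 45.8; c'Δl = 32.34; W sinα = 28.8
Slice 3: Δl = 1.9/cos38.0° = 2.411 m; N'_3 = 31·cos38.0° − 3·2.411 = 17.2; c'Δl = 28.69; W sinα = 19.1
Σc'Δl = 83.7 kN/m; ΣN' = 91.3 kN/m; ΣW sinα = 46.7 kN/m
Resisting = 83.7 + 91.3·tan33.2° = 83.7 + 59.7 = 143.4 kN/m
FS = 143.4 / 46.7 = 3.072

FS = 3.07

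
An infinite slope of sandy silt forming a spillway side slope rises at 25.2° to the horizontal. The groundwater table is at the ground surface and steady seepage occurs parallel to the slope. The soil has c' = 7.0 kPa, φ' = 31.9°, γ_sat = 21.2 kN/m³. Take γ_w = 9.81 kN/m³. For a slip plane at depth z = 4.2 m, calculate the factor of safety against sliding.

FS = 0.91

With seepage parallel to the slope and the water table at the surface, the effective normal stress on the slip plane uses the buoyant unit weight γ' = γ_sat − γ_w while the driving shear stress uses γ_sat:
FS = [c' + γ' z cos²β tanφ'] / [γ_sat z sinβ cosβ]
γ' = 21.2 − 9.81 = 11.39 kN/m³
Numerator = 7.0 + 11.39·4.2·cos²25.2°·tan31.9° = 7.0 + 11.39·4.2·0.8187·0.6224 = 31.378 kPa
Denominator = 21.2·4.2·sin25.2°·cos25.2° = 21.2·4.2·0.4258·0.9048 = 34.303 kPa
FS = 31.378 / 34.303 = 0.915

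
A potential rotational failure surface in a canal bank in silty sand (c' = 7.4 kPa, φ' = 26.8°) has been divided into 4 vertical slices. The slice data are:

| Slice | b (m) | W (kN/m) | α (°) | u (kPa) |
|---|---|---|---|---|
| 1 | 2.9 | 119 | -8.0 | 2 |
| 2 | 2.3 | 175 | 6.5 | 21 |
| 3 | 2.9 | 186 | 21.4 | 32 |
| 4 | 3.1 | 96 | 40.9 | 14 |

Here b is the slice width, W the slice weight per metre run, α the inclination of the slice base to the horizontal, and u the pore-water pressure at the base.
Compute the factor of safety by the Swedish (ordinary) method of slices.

FS = 1.92

Ordinary method of slices: FS = Σ[c'·Δl_i + (W_i cosα_i − u_i·Δl_i)·tanφ'] / Σ W_i sinα_i, with Δl_i = b_i / cosα_i.
Slice 1: Δl = 2.9/cos(-8.0°) = 2.928 m; N'_1 = 119·cos(-8.0°) − 2·2.928 = 112.0; c'Δl = 21.67; W sinα = -16.6
Slice 2: Δl = 2.3/cos6.5° = 2.315 m; N'_2 = 175·cos6.5° − 21·2.315 = 125.3; c'Δl = 17.13; W sinα = 19.8
Slice 3: Δl = 2.9/cos21.4° = 3.115 m; N'_3 = 186·cos21.4° − 32·3.115 = 73.5; c'Δl = 23.05; W sinα = 67.9
Slice 4: Δl = 3.1/cos40.9° = 4.101 m; N'_4 = 96·cos40.9° − 14·4.101 = 15.1; c'Δl = 30.35; W sinα = 62.9
Σc'Δl = 92.2 kN/m; ΣN' = 325.9 kN/m; ΣW sinα = 134.0 kN/m
Resisting = 92.2 + 325.9·tan26.8° = 92.2 + 164.6 = 256.8 kN/m
FS = 256.8 / 134.0 = 1.917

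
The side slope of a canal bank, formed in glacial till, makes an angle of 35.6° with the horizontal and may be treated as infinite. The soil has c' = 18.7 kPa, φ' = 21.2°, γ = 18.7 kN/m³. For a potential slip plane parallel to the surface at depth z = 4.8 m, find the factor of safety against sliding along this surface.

FS = 0.98

For an infinite slope with a slip plane parallel to the surface (no pore pressure): FS = [c' + γz cos²β tanφ'] / [γz sinβ cosβ].
γz = 18.7·4.8 = 89.76 kN/m²
Numerator = 18.7 + 89.76·cos²35.6°·tan21.2° = 18.7 + 89.76·0.6611·0.3879 = 41.718 kPa
Denominator = 89.76·sin35.6°·cos35.6° = 89.76·0.5821·0.8131 = 42.486 kPa
FS = 41.718 / 42.486 = 0.982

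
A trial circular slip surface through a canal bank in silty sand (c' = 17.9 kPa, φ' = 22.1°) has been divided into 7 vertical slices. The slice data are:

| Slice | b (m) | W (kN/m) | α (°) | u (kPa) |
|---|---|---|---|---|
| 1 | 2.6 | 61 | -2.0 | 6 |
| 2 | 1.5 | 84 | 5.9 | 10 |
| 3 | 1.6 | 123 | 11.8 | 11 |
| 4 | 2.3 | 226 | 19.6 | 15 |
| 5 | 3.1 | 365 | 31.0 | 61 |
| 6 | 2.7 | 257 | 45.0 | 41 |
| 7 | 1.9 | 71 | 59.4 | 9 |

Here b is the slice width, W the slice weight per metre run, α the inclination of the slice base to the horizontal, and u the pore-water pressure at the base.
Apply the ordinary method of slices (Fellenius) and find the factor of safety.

FS = 1.03

Ordinary method of slices: FS = Σ[c'·Δl_i + (W_i cosα_i − u_i·Δl_i)·tanφ'] / Σ W_i sinα_i, with Δl_i = b_i / cosα_i.
Slice 1: Δl = 2.6/cos(-2.0°) = 2.602 m; N'_1 = 61·cos(-2.0°) − 6·2.602 = 45.4; c'Δl = 46.57; W sinα = -2.1
Slice 2: Δl = 1.5/cos5.9° = 1.508 m; N'_2 = 84·cos5.9° − 10·1.508 = 68.5; c'Δl = 26.99; W sinα = 8.6
Slice 3: Δl = 1.6/cos11.8° = 1.635 m; N'_3 = 123·cos11.8° − 11·1.635 = 102.4; c'Δl = 29.26; W sinα = 25.2
Slice 4: Δl = 2.3/cos19.6° = 2.441 m; N'_4 = 226·cos19.6° − 15·2.441 = 176.3; c'Δl = 43.70; W sinα = 75.8
Slice 5: Δl = 3.1/cos31.0° = 3.617 m; N'_5 = 365·cos31.0° − 61·3.617 = 92.3; c'Δl = 64.74; W sinα = 188.0
Slice 6: Δl = 2.7/cos45.0° = 3.818 m; N'_6 = 257·cos45.0° − 41·3.818 = 25.2; c'Δl = 68.35; W sinα = 181.7
Slice 7: Δl = 1.9/cos59.4° = 3.733 m; N'_7 = 71·cos59.4° − 9·3.733 = 2.5; c'Δl = 66.81; W sinα = 61.1
Σc'Δl = 346.4 kN/m; ΣN' = 512.5 kN/m; ΣW sinα = 538.3 kN/m
Resisting = 346.4 + 512.5·tan22.1° = 346.4 + 208.1 = 554.5 kN/m
FS = 554.5 / 538.3 = 1.030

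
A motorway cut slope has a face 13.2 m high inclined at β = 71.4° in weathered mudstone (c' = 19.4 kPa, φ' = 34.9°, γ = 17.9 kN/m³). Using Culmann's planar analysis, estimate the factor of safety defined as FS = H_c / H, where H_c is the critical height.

FS = 1.30

H_c = (4c'/γ) · sinβ cosφ' / [1 − cos(β − φ')]
    = (4·19.4/17.9) · sin71.4°·cos34.9° / [1 − cos36.5°]
    = 4.335 · 0.7773 / 0.1961 = 17.18 m
FS = H_c / H = 17.18 / 13.2 = 1.302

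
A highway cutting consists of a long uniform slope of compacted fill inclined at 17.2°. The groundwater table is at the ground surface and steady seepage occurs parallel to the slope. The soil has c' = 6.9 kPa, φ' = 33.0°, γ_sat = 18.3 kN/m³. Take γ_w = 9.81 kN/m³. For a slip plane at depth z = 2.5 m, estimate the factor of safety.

With seepage parallel to the slope and the water table at the surface, the effective normal stress on the slip plane uses the buoyant unit weight γ' = γ_sat − γ_w while the driving shear stress uses γ_sat:
FS = [c' + γ' z cos²β tanφ'] / [γ_sat z sinβ cosβ]
γ' = 18.3 − 9.81 = 8.49 kN/m³
Numerator = 6.9 + 8.49·2.5·cos²17.2°·tan33.0° = 6.9 + 8.49·2.5·0.9126·0.6494 = 19.478 kPa
Denominator = 18.3·2.5·sin17.2°·cos17.2° = 18.3·2.5·0.2957·0.9553 = 12.924 kPa
FS = 19.478 / 12.924 = 1.507

FS = 1.51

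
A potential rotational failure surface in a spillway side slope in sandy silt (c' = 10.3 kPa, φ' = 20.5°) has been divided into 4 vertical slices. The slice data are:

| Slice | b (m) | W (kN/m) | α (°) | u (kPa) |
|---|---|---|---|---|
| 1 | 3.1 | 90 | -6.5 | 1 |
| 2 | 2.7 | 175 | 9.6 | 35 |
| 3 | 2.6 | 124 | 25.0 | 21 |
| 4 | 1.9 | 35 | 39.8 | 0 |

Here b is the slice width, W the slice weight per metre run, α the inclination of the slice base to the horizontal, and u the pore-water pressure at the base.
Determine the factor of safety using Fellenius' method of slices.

FS = 2.19

Ordinary method of slices: FS = Σ[c'·Δl_i + (W_i cosα_i − u_i·Δl_i)·tanφ'] / Σ W_i sinα_i, with Δl_i = b_i / cosα_i.
Slice 1: Δl = 3.1/cos(-6.5°) = 3.120 m; N'_1 = 90·cos(-6.5°) − 1·3.120 = 86.3; c'Δl = 32.14; W sinα = -10.2
Slice 2: Δl = 2.7/cos9.6° = 2.738 m; N'_2 = 175·cos9.6° − 35·2.738 = 76.7; c'Δl = 28.20; W sinα = 29.2
Slice 3: Δl = 2.6/cos25.0° = 2.869 m; N'_3 = 124·cos25.0° − 21·2.869 = 52.1; c'Δl = 29.55; W sinα = 52.4
Slice 4: Δl = 1.9/cos39.8° = 2.473 m; N'_4 = 35·cos39.8° − 0·2.473 = 26.9; c'Δl = 25.47; W sinα = 22.4
Σc'Δl = 115.4 kN/m; ΣN' = 242.0 kN/m; ΣW sinα = 93.8 kN/m
Resisting = 115.4 + 242.0·tan20.5° = 115.4 + 90.5 = 205.9 kN/m
FS = 205.9 / 93.8 = 2.195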